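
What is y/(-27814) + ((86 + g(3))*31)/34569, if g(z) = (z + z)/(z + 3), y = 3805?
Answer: -18840229/320500722 ≈ -0.058784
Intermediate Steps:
g(z) = 2*z/(3 + z) (g(z) = (2*z)/(3 + z) = 2*z/(3 + z))
y/(-27814) + ((86 + g(3))*31)/34569 = 3805/(-27814) + ((86 + 2*3/(3 + 3))*31)/34569 = 3805*(-1/27814) + ((86 + 2*3/6)*31)*(1/34569) = -3805/27814 + ((86 + 2*3*(1/6))*31)*(1/34569) = -3805/27814 + ((86 + 1)*31)*(1/34569) = -3805/27814 + (87*31)*(1/34569) = -3805/27814 + 2697*(1/34569) = -3805/27814 + 899/11523 = -18840229/320500722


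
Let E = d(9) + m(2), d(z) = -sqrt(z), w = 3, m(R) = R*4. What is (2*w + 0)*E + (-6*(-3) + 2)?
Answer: 50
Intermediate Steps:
m(R) = 4*R
E = 5 (E = -sqrt(9) + 4*2 = -1*3 + 8 = -3 + 8 = 5)
(2*w + 0)*E + (-6*(-3) + 2) = (2*3 + 0)*5 + (-6*(-3) + 2) = (6 + 0)*5 + (18 + 2) = 6*5 + 20 = 30 + 20 = 50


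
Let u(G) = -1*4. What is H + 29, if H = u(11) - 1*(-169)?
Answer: 194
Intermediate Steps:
u(G) = -4
H = 165 (H = -4 - 1*(-169) = -4 + 169 = 165)
H + 29 = 165 + 29 = 194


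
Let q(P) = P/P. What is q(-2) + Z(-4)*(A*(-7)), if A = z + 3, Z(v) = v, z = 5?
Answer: 225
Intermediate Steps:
q(P) = 1
A = 8 (A = 5 + 3 = 8)
q(-2) + Z(-4)*(A*(-7)) = 1 - 32*(-7) = 1 - 4*(-56) = 1 + 224 = 225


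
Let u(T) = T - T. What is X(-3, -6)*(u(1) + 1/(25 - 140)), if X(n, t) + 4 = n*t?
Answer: -14/115 ≈ -0.12174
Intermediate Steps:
X(n, t) = -4 + n*t
u(T) = 0
X(-3, -6)*(u(1) + 1/(25 - 140)) = (-4 - 3*(-6))*(0 + 1/(25 - 140)) = (-4 + 18)*(0 + 1/(-115)) = 14*(0 - 1/115) = 14*(-1/115) = -14/115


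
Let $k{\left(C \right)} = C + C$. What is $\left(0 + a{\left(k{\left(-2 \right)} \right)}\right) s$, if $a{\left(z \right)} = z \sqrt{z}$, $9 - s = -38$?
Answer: $- 376 i \approx - 376.0 i$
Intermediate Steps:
$k{\left(C \right)} = 2 C$
$s = 47$ ($s = 9 - -38 = 9 + 38 = 47$)
$a{\left(z \right)} = z^{\frac{3}{2}}$
$\left(0 + a{\left(k{\left(-2 \right)} \right)}\right) s = \left(0 + \left(2 \left(-2\right)\right)^{\frac{3}{2}}\right) 47 = \left(0 + \left(-4\right)^{\frac{3}{2}}\right) 47 = \left(0 - 8 i\right) 47 = - 8 i 47 = - 376 i$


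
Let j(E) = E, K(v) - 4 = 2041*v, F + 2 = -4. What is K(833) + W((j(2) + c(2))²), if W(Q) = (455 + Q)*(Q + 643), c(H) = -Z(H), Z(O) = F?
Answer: 2067090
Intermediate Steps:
F = -6 (F = -2 - 4 = -6)
Z(O) = -6
c(H) = 6 (c(H) = -1*(-6) = 6)
K(v) = 4 + 2041*v
W(Q) = (455 + Q)*(643 + Q)
K(833) + W((j(2) + c(2))²) = (4 + 2041*833) + (292565 + ((2 + 6)²)² + 1098*(2 + 6)²) = (4 + 1700153) + (292565 + (8²)² + 1098*8²) = 1700157 + (292565 + 64² + 1098*64) = 1700157 + (292565 + 4096 + 70272) = 1700157 + 366933 = 2067090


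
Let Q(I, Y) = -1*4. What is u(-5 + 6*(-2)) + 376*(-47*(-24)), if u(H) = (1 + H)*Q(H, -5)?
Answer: 424192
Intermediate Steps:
Q(I, Y) = -4
u(H) = -4 - 4*H (u(H) = (1 + H)*(-4) = -4 - 4*H)
u(-5 + 6*(-2)) + 376*(-47*(-24)) = (-4 - 4*(-5 + 6*(-2))) + 376*(-47*(-24)) = (-4 - 4*(-5 - 12)) + 376*1128 = (-4 - 4*(-17)) + 424128 = (-4 + 68) + 424128 = 64 + 424128 = 424192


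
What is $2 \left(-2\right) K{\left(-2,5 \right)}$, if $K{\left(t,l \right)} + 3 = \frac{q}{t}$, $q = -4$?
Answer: $4$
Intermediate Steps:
$K{\left(t,l \right)} = -3 - \frac{4}{t}$
$2 \left(-2\right) K{\left(-2,5 \right)} = 2 \left(-2\right) \left(-3 - \frac{4}{-2}\right) = - 4 \left(-3 - -2\right) = - 4 \left(-3 + 2\right) = \left(-4\right) \left(-1\right) = 4$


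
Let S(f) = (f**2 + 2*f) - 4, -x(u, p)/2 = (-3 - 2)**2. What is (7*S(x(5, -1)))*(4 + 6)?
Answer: 167720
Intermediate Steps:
x(u, p) = -50 (x(u, p) = -2*(-3 - 2)**2 = -2*(-5)**2 = -2*25 = -50)
S(f) = -4 + f**2 + 2*f
(7*S(x(5, -1)))*(4 + 6) = (7*(-4 + (-50)**2 + 2*(-50)))*(4 + 6) = (7*(-4 + 2500 - 100))*10 = (7*2396)*10 = 16772*10 = 167720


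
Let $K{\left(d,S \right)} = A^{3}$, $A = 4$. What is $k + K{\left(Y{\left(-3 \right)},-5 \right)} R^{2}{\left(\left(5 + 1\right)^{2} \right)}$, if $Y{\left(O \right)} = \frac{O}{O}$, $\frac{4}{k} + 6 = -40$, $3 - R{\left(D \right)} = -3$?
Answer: $\frac{52990}{23} \approx 2303.9$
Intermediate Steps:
$R{\left(D \right)} = 6$ ($R{\left(D \right)} = 3 - -3 = 3 + 3 = 6$)
$k = - \frac{2}{23}$ ($k = \frac{4}{-6 - 40} = \frac{4}{-46} = 4 \left(- \frac{1}{46}\right) = - \frac{2}{23} \approx -0.086957$)
$Y{\left(O \right)} = 1$
$K{\left(d,S \right)} = 64$ ($K{\left(d,S \right)} = 4^{3} = 64$)
$k + K{\left(Y{\left(-3 \right)},-5 \right)} R^{2}{\left(\left(5 + 1\right)^{2} \right)} = - \frac{2}{23} + 64 \cdot 6^{2} = - \frac{2}{23} + 64 \cdot 36 = - \frac{2}{23} + 2304 = \frac{52990}{23}$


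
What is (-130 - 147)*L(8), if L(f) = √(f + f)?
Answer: -1108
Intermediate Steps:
L(f) = √2*√f (L(f) = √(2*f) = √2*√f)
(-130 - 147)*L(8) = (-130 - 147)*(√2*√8) = -277*√2*2*√2 = -277*4 = -1108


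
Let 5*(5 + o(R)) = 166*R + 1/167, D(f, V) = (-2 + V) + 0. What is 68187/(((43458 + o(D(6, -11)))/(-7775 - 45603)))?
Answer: -5959093231/70437 ≈ -84602.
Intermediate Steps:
D(f, V) = -2 + V
o(R) = -4174/835 + 166*R/5 (o(R) = -5 + (166*R + 1/167)/5 = -5 + (1/167 + 166*R)/5 = -5 + (1/835 + 166*R/5) = -4174/835 + 166*R/5)
68187/(((43458 + o(D(6, -11)))/(-7775 - 45603))) = 68187/(((43458 + (-4174/835 + 166*(-2 - 11)/5))/(-7775 - 45603))) = 68187/(((43458 + (-4174/835 + (166/5)*(-13)))/(-53378))) = 68187/(((43458 + (-4174/835 - 2158/5))*(-1/53378))) = 68187/(((43458 - 72912/167)*(-1/53378))) = 68187/(((7184574/167)*(-1/53378))) = 68187/(-3592287/4457063) = 68187*(-4457063/3592287) = -5959093231/70437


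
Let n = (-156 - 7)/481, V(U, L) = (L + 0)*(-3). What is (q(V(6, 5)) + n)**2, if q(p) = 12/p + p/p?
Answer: 111556/5784025 ≈ 0.019287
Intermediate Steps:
V(U, L) = -3*L (V(U, L) = L*(-3) = -3*L)
q(p) = 1 + 12/p (q(p) = 12/p + 1 = 1 + 12/p)
n = -163/481 (n = -163*1/481 = -163/481 ≈ -0.33888)
(q(V(6, 5)) + n)**2 = ((12 - 3*5)/((-3*5)) - 163/481)**2 = ((12 - 15)/(-15) - 163/481)**2 = (-1/15*(-3) - 163/481)**2 = (1/5 - 163/481)**2 = (-334/2405)**2 = 111556/5784025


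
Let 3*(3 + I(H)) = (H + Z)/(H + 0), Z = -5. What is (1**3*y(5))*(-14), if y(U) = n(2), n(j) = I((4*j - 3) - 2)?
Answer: 406/9 ≈ 45.111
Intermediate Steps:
I(H) = -3 + (-5 + H)/(3*H) (I(H) = -3 + ((H - 5)/(H + 0))/3 = -3 + ((-5 + H)/H)/3 = -3 + (-5 + H)/(3*H))
n(j) = (35 - 32*j)/(3*(-5 + 4*j)) (n(j) = (-5 - 8*((4*j - 3) - 2))/(3*((4*j - 3) - 2)) = (-5 - 8*((-3 + 4*j) - 2))/(3*((-3 + 4*j) - 2)) = (-5 - 8*(-5 + 4*j))/(3*(-5 + 4*j)) = (-5 + (40 - 32*j))/(3*(-5 + 4*j)) = (35 - 32*j)/(3*(-5 + 4*j)))
y(U) = -29/9 (y(U) = (35 - 32*2)/(3*(-5 + 4*2)) = (35 - 64)/(3*(-5 + 8)) = (1/3)*(-29)/3 = (1/3)*(1/3)*(-29) = -29/9)
(1**3*y(5))*(-14) = (1**3*(-29/9))*(-14) = (1*(-29/9))*(-14) = -29/9*(-14) = 406/9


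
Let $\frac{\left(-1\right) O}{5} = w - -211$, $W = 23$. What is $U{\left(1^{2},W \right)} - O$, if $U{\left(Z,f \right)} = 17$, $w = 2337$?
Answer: $12757$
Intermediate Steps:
$O = -12740$ ($O = - 5 \left(2337 - -211\right) = - 5 \left(2337 + 211\right) = \left(-5\right) 2548 = -12740$)
$U{\left(1^{2},W \right)} - O = 17 - -12740 = 17 + 12740 = 12757$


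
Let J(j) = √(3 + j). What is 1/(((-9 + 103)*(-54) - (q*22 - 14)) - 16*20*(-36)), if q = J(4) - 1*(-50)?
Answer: 2679/14352388 + 11*√7/14352388 ≈ 0.00018869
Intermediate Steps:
q = 50 + √7 (q = √(3 + 4) - 1*(-50) = √7 + 50 = 50 + √7 ≈ 52.646)
1/(((-9 + 103)*(-54) - (q*22 - 14)) - 16*20*(-36)) = 1/(((-9 + 103)*(-54) - ((50 + √7)*22 - 14)) - 16*20*(-36)) = 1/((94*(-54) - ((1100 + 22*√7) - 14)) - 320*(-36)) = 1/((-5076 - (1086 + 22*√7)) + 11520) = 1/((-5076 + (-1086 - 22*√7)) + 11520) = 1/((-6162 - 22*√7) + 11520) = 1/(5358 - 22*√7)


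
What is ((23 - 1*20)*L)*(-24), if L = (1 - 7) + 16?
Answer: -720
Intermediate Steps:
L = 10 (L = -6 + 16 = 10)
((23 - 1*20)*L)*(-24) = ((23 - 1*20)*10)*(-24) = ((23 - 20)*10)*(-24) = (3*10)*(-24) = 30*(-24) = -720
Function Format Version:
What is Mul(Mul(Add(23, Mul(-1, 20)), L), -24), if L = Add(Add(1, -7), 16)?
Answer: -720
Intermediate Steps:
L = 10 (L = Add(-6, 16) = 10)
Mul(Mul(Add(23, Mul(-1, 20)), L), -24) = Mul(Mul(Add(23, Mul(-1, 20)), 10), -24) = Mul(Mul(Add(23, -20), 10), -24) = Mul(Mul(3, 10), -24) = Mul(30, -24) = -720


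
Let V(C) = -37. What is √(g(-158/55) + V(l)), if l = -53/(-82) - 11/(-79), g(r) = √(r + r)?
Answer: √(-111925 + 110*I*√4345)/55 ≈ 0.19693 + 6.086*I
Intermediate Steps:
g(r) = √2*√r (g(r) = √(2*r) = √2*√r)
l = 5089/6478 (l = -53*(-1/82) - 11*(-1/79) = 53/82 + 11/79 = 5089/6478 ≈ 0.78558)
√(g(-158/55) + V(l)) = √(√2*√(-158/55) - 37) = √(√2*(I*√8690/55) - 37) = √(2*I*√4345/55 - 37) = √(-37 + 2*I*√4345/55)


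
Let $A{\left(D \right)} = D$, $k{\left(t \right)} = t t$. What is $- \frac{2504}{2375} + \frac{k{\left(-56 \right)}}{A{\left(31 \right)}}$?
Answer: $\frac{7370376}{73625} \approx 100.11$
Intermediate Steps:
$k{\left(t \right)} = t^{2}$
$- \frac{2504}{2375} + \frac{k{\left(-56 \right)}}{A{\left(31 \right)}} = - \frac{2504}{2375} + \frac{\left(-56\right)^{2}}{31} = \left(-2504\right) \frac{1}{2375} + 3136 \cdot \frac{1}{31} = - \frac{2504}{2375} + \frac{3136}{31} = \frac{7370376}{73625}$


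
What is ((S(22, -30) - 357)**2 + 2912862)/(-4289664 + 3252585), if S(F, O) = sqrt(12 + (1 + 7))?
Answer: -3040331/1037079 + 476*sqrt(5)/345693 ≈ -2.9286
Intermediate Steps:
S(F, O) = 2*sqrt(5) (S(F, O) = sqrt(12 + 8) = sqrt(20) = 2*sqrt(5))
((S(22, -30) - 357)**2 + 2912862)/(-4289664 + 3252585) = ((2*sqrt(5) - 357)**2 + 2912862)/(-4289664 + 3252585) = ((-357 + 2*sqrt(5))**2 + 2912862)/(-1037079) = (2912862 + (-357 + 2*sqrt(5))**2)*(-1/1037079) = -970954/345693 - (-357 + 2*sqrt(5))**2/1037079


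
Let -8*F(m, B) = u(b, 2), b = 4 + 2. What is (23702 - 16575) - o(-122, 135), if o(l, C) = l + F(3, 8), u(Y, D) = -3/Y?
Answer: 115983/16 ≈ 7248.9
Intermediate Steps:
b = 6
F(m, B) = 1/16 (F(m, B) = -(-3)/(8*6) = -⅛*(-½) = 1/16)
o(l, C) = 1/16 + l (o(l, C) = l + 1/16 = 1/16 + l)
(23702 - 16575) - o(-122, 135) = (23702 - 16575) - (1/16 - 122) = 7127 - 1*(-1951/16) = 7127 + 1951/16 = 115983/16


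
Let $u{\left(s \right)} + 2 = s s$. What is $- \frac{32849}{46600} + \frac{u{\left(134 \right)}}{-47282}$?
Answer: $- \frac{25423647}{23439800} \approx -1.0846$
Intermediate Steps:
$u{\left(s \right)} = -2 + s^{2}$ ($u{\left(s \right)} = -2 + s s = -2 + s^{2}$)
$- \frac{32849}{46600} + \frac{u{\left(134 \right)}}{-47282} = - \frac{32849}{46600} + \frac{-2 + 134^{2}}{-47282} = \left(-32849\right) \frac{1}{46600} + \left(-2 + 17956\right) \left(- \frac{1}{47282}\right) = - \frac{32849}{46600} + 17954 \left(- \frac{1}{47282}\right) = - \frac{32849}{46600} - \frac{191}{503} = - \frac{25423647}{23439800}$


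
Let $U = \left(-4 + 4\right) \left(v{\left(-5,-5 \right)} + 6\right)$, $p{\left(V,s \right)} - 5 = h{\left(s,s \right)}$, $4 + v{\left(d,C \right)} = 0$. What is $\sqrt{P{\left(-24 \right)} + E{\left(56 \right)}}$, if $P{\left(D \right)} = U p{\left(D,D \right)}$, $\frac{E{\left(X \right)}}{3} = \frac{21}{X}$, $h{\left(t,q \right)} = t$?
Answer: $\frac{3 \sqrt{2}}{4} \approx 1.0607$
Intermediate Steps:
$v{\left(d,C \right)} = -4$ ($v{\left(d,C \right)} = -4 + 0 = -4$)
$p{\left(V,s \right)} = 5 + s$
$U = 0$ ($U = \left(-4 + 4\right) \left(-4 + 6\right) = 0 \cdot 2 = 0$)
$E{\left(X \right)} = \frac{63}{X}$ ($E{\left(X \right)} = 3 \frac{21}{X} = \frac{63}{X}$)
$P{\left(D \right)} = 0$ ($P{\left(D \right)} = 0 \left(5 + D\right) = 0$)
$\sqrt{P{\left(-24 \right)} + E{\left(56 \right)}} = \sqrt{0 + \frac{63}{56}} = \sqrt{0 + 63 \cdot \frac{1}{56}} = \sqrt{0 + \frac{9}{8}} = \sqrt{\frac{9}{8}} = \frac{3 \sqrt{2}}{4}$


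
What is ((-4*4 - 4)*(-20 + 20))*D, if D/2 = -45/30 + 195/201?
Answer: 0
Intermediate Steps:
D = -71/67 (D = 2*(-45/30 + 195/201) = 2*(-45*1/30 + 195*(1/201)) = 2*(-3/2 + 65/67) = 2*(-71/134) = -71/67 ≈ -1.0597)
((-4*4 - 4)*(-20 + 20))*D = ((-4*4 - 4)*(-20 + 20))*(-71/67) = ((-16 - 4)*0)*(-71/67) = -20*0*(-71/67) = 0*(-71/67) = 0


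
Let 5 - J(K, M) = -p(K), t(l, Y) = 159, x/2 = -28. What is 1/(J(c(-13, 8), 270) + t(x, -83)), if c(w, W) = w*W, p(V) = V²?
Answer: 1/10980 ≈ 9.1075e-5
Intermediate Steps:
c(w, W) = W*w
x = -56 (x = 2*(-28) = -56)
J(K, M) = 5 + K² (J(K, M) = 5 - (-1)*K² = 5 + K²)
1/(J(c(-13, 8), 270) + t(x, -83)) = 1/((5 + (8*(-13))²) + 159) = 1/((5 + (-104)²) + 159) = 1/((5 + 10816) + 159) = 1/(10821 + 159) = 1/10980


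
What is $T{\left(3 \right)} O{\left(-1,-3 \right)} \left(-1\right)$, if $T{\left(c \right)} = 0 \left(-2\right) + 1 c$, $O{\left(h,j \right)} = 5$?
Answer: $-15$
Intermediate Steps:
$T{\left(c \right)} = c$ ($T{\left(c \right)} = 0 + c = c$)
$T{\left(3 \right)} O{\left(-1,-3 \right)} \left(-1\right) = 3 \cdot 5 \left(-1\right) = 15 \left(-1\right) = -15$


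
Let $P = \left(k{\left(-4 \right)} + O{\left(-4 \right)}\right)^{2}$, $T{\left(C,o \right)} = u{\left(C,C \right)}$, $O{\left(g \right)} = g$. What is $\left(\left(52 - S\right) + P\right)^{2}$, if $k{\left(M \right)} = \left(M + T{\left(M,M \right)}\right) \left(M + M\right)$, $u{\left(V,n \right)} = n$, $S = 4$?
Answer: $13307904$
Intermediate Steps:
$T{\left(C,o \right)} = C$
$k{\left(M \right)} = 4 M^{2}$ ($k{\left(M \right)} = \left(M + M\right) \left(M + M\right) = 2 M 2 M = 4 M^{2}$)
$P = 3600$ ($P = \left(4 \left(-4\right)^{2} - 4\right)^{2} = \left(4 \cdot 16 - 4\right)^{2} = \left(64 - 4\right)^{2} = 60^{2} = 3600$)
$\left(\left(52 - S\right) + P\right)^{2} = \left(\left(52 - 4\right) + 3600\right)^{2} = \left(48 + 3600\right)^{2} = 3648^{2} = 13307904$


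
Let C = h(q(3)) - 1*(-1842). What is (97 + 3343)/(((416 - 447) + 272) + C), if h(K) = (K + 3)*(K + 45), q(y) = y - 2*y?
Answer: 3440/2083 ≈ 1.6515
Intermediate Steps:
q(y) = -y
h(K) = (3 + K)*(45 + K)
C = 1842 (C = (135 + (-1*3)² + 48*(-1*3)) - 1*(-1842) = (135 + (-3)² + 48*(-3)) + 1842 = (135 + 9 - 144) + 1842 = 0 + 1842 = 1842)
(97 + 3343)/(((416 - 447) + 272) + C) = (97 + 3343)/(((416 - 447) + 272) + 1842) = 3440/((-31 + 272) + 1842) = 3440/(241 + 1842) = 3440/2083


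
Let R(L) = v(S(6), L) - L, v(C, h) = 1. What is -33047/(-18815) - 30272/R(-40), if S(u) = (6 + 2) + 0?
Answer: -568212753/771415 ≈ -736.58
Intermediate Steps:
S(u) = 8 (S(u) = 8 + 0 = 8)
R(L) = 1 - L
-33047/(-18815) - 30272/R(-40) = -33047/(-18815) - 30272/(1 - 1*(-40)) = -33047*(-1/18815) - 30272/(1 + 40) = 33047/18815 - 30272/41 = -568212753/771415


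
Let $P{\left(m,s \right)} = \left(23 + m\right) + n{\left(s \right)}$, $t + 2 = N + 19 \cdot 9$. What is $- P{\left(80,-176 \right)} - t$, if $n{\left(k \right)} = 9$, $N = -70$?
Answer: $-211$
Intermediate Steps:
$t = 99$ ($t = -2 + \left(-70 + 19 \cdot 9\right) = -2 + \left(-70 + 171\right) = -2 + 101 = 99$)
$P{\left(m,s \right)} = 32 + m$ ($P{\left(m,s \right)} = \left(23 + m\right) + 9 = 32 + m$)
$- P{\left(80,-176 \right)} - t = - (32 + 80) - 99 = \left(-1\right) 112 - 99 = -112 - 99 = -211$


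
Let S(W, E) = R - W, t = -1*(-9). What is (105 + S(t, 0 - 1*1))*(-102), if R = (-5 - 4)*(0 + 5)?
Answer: -5202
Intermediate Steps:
t = 9
R = -45 (R = -9*5 = -45)
S(W, E) = -45 - W
(105 + S(t, 0 - 1*1))*(-102) = (105 + (-45 - 1*9))*(-102) = (105 + (-45 - 9))*(-102) = (105 - 54)*(-102) = 51*(-102) = -5202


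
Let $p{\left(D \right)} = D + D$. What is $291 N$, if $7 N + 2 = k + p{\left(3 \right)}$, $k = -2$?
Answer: $\frac{582}{7} \approx 83.143$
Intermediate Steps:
$p{\left(D \right)} = 2 D$
$N = \frac{2}{7}$ ($N = - \frac{2}{7} + \frac{-2 + 2 \cdot 3}{7} = - \frac{2}{7} + \frac{-2 + 6}{7} = - \frac{2}{7} + \frac{1}{7} \cdot 4 = - \frac{2}{7} + \frac{4}{7} = \frac{2}{7} \approx 0.28571$)
$291 N = 291 \cdot \frac{2}{7} = \frac{582}{7}$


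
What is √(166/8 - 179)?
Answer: I*√633/2 ≈ 12.58*I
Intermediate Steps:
√(166/8 - 179) = √(166*(⅛) - 179) = √(83/4 - 179) = √(-633/4) = I*√633/2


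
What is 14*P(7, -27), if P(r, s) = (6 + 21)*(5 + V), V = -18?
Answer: -4914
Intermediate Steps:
P(r, s) = -351 (P(r, s) = (6 + 21)*(5 - 18) = 27*(-13) = -351)
14*P(7, -27) = 14*(-351) = -4914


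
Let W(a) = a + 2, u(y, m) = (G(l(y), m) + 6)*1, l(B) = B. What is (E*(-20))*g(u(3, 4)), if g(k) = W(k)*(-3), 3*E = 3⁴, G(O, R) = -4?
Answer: 6480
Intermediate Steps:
u(y, m) = 2 (u(y, m) = (-4 + 6)*1 = 2*1 = 2)
E = 27 (E = (⅓)*3⁴ = (⅓)*81 = 27)
W(a) = 2 + a
g(k) = -6 - 3*k (g(k) = (2 + k)*(-3) = -6 - 3*k)
(E*(-20))*g(u(3, 4)) = (27*(-20))*(-6 - 3*2) = -540*(-6 - 6) = -540*(-12) = 6480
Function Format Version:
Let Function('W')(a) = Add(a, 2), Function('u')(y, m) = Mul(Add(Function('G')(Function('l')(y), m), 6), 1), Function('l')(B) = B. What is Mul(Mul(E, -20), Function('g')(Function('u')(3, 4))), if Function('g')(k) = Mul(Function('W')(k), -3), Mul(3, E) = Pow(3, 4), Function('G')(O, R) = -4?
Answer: 6480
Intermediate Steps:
Function('u')(y, m) = 2 (Function('u')(y, m) = Mul(Add(-4, 6), 1) = Mul(2, 1) = 2)
E = 27 (E = Mul(Rational(1, 3), Pow(3, 4)) = Mul(Rational(1, 3), 81) = 27)
Function('W')(a) = Add(2, a)
Function('g')(k) = Add(-6, Mul(-3, k)) (Function('g')(k) = Mul(Add(2, k), -3) = Add(-6, Mul(-3, k)))
Mul(Mul(E, -20), Function('g')(Function('u')(3, 4))) = Mul(Mul(27, -20), Add(-6, Mul(-3, 2))) = Mul(-540, Add(-6, -6)) = Mul(-540, -12) = 6480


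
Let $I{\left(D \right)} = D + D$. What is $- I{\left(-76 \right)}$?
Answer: $152$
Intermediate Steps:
$I{\left(D \right)} = 2 D$
$- I{\left(-76 \right)} = - 2 \left(-76\right) = \left(-1\right) \left(-152\right) = 152$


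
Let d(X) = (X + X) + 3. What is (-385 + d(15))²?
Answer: 123904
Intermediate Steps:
d(X) = 3 + 2*X (d(X) = 2*X + 3 = 3 + 2*X)
(-385 + d(15))² = (-385 + (3 + 2*15))² = (-385 + (3 + 30))² = (-385 + 33)² = (-352)² = 123904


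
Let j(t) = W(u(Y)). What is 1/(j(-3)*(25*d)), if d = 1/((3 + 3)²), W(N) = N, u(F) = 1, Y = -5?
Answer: 36/25 ≈ 1.4400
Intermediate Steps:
j(t) = 1
d = 1/36 (d = 1/(6²) = 1/36 ≈ 0.027778)
1/(j(-3)*(25*d)) = 1/(1*(25*(1/36))) = 1/(1*(25/36)) = 1/(25/36) = 36/25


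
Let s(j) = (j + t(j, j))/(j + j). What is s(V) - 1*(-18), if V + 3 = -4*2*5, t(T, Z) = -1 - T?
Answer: 1549/86 ≈ 18.012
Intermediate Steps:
V = -43 (V = -3 - 4*2*5 = -3 - 8*5 = -3 - 40 = -43)
s(j) = -1/(2*j) (s(j) = (j + (-1 - j))/(j + j) = -1/(2*j))
s(V) - 1*(-18) = -1/2/(-43) - 1*(-18) = -1/2*(-1/43) + 18 = 1/86 + 18 = 1549/86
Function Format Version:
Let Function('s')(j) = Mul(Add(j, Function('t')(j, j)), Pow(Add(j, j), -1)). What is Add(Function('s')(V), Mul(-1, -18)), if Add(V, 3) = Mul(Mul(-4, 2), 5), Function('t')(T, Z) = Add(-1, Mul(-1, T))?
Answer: Rational(1549, 86) ≈ 18.012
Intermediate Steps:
V = -43 (V = Add(-3, Mul(Mul(-4, 2), 5)) = Add(-3, Mul(-8, 5)) = Add(-3, -40) = -43)
Function('s')(j) = Mul(Rational(-1, 2), Pow(j, -1)) (Function('s')(j) = Mul(Add(j, Add(-1, Mul(-1, j))), Pow(Add(j, j), -1)) = Mul(-1, Pow(Mul(2, j), -1)) = Mul(-1, Mul(Rational(1, 2), Pow(j, -1))) = Mul(Rational(-1, 2), Pow(j, -1)))
Add(Function('s')(V), Mul(-1, -18)) = Add(Mul(Rational(-1, 2), Pow(-43, -1)), Mul(-1, -18)) = Add(Mul(Rational(-1, 2), Rational(-1, 43)), 18) = Add(Rational(1, 86), 18) = Rational(1549, 86)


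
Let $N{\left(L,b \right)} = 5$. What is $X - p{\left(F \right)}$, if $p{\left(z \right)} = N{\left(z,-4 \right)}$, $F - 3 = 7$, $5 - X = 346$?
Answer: $-346$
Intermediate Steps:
$X = -341$ ($X = 5 - 346 = -341$)
$F = 10$ ($F = 3 + 7 = 10$)
$p{\left(z \right)} = 5$
$X - p{\left(F \right)} = -341 - 5 = -346$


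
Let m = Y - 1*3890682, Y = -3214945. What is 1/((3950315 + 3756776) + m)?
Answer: 1/601464 ≈ 1.6626e-6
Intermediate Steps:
m = -7105627 (m = -3214945 - 1*3890682 = -3214945 - 3890682 = -7105627)
1/((3950315 + 3756776) + m) = 1/((3950315 + 3756776) - 7105627) = 1/(7707091 - 7105627) = 1/601464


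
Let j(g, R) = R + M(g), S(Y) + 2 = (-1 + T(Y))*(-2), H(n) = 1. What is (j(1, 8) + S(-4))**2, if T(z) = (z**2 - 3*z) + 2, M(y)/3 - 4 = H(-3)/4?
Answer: 24649/16 ≈ 1540.6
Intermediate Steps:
M(y) = 51/4 (M(y) = 12 + 3*(1/4) = 12 + 3/4 = 51/4)
T(z) = 2 + z**2 - 3*z
S(Y) = -4 - 2*Y**2 + 6*Y (S(Y) = -2 + (-1 + (2 + Y**2 - 3*Y))*(-2) = -2 + (1 + Y**2 - 3*Y)*(-2) = -2 + (-2 - 2*Y**2 + 6*Y) = -4 - 2*Y**2 + 6*Y)
j(g, R) = 51/4 + R (j(g, R) = R + 51/4 = 51/4 + R)
(j(1, 8) + S(-4))**2 = ((51/4 + 8) + (-4 - 2*(-4)**2 + 6*(-4)))**2 = (83/4 + (-4 - 2*16 - 24))**2 = (83/4 + (-4 - 32 - 24))**2 = (83/4 - 60)**2 = (-157/4)**2 = 24649/16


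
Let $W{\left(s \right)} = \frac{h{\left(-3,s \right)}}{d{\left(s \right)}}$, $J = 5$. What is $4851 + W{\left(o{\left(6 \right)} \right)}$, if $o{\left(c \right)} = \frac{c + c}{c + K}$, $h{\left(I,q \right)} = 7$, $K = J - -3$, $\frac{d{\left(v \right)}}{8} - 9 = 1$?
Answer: $\frac{388087}{80} \approx 4851.1$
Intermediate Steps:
$d{\left(v \right)} = 80$ ($d{\left(v \right)} = 72 + 8 \cdot 1 = 72 + 8 = 80$)
$K = 8$ ($K = 5 - -3 = 5 + 3 = 8$)
$o{\left(c \right)} = \frac{2 c}{8 + c}$ ($o{\left(c \right)} = \frac{c + c}{c + 8} = \frac{2 c}{8 + c}$)
$W{\left(s \right)} = \frac{7}{80}$
$4851 + W{\left(o{\left(6 \right)} \right)} = 4851 + \frac{7}{80} = \frac{388087}{80}$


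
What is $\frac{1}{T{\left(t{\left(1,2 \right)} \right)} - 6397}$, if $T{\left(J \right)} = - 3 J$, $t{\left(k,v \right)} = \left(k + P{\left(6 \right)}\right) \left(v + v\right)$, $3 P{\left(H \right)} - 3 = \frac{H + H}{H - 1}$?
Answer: $- \frac{5}{32153} \approx -0.00015551$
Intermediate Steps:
$P{\left(H \right)} = 1 + \frac{2 H}{3 \left(-1 + H\right)}$ ($P{\left(H \right)} = 1 + \frac{\left(H + H\right) \frac{1}{H - 1}}{3} = 1 + \frac{2 H \frac{1}{-1 + H}}{3} = 1 + \frac{2 H}{3 \left(-1 + H\right)}$)
$t{\left(k,v \right)} = 2 v \left(\frac{9}{5} + k\right)$ ($t{\left(k,v \right)} = \left(k + \frac{-3 + 5 \cdot 6}{3 \left(-1 + 6\right)}\right) \left(v + v\right) = \left(k + \frac{-3 + 30}{3 \cdot 5}\right) 2 v = \left(k + \frac{1}{3} \cdot \frac{1}{5} \cdot 27\right) 2 v = \left(k + \frac{9}{5}\right) 2 v = \left(\frac{9}{5} + k\right) 2 v = 2 v \left(\frac{9}{5} + k\right)$)
$\frac{1}{T{\left(t{\left(1,2 \right)} \right)} - 6397} = \frac{1}{- 3 \cdot \frac{2}{5} \cdot 2 \left(9 + 5 \cdot 1\right) - 6397} = \frac{1}{- 3 \cdot \frac{2}{5} \cdot 2 \left(9 + 5\right) - 6397} = \frac{1}{- 3 \cdot \frac{2}{5} \cdot 2 \cdot 14 - 6397} = \frac{1}{\left(-3\right) \frac{56}{5} - 6397} = \frac{1}{- \frac{168}{5} - 6397} = \frac{1}{- \frac{32153}{5}} = - \frac{5}{32153}$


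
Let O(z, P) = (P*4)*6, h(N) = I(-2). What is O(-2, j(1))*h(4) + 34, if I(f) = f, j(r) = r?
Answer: -14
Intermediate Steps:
h(N) = -2
O(z, P) = 24*P (O(z, P) = (4*P)*6 = 24*P)
O(-2, j(1))*h(4) + 34 = (24*1)*(-2) + 34 = 24*(-2) + 34 = -48 + 34 = -14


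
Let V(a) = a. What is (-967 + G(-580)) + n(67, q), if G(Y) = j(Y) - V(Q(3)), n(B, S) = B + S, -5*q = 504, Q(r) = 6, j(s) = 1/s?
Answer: -116789/116 ≈ -1006.8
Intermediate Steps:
j(s) = 1/s
q = -504/5 (q = -⅕*504 = -504/5 ≈ -100.80)
G(Y) = -6 + 1/Y (G(Y) = 1/Y - 1*6 = 1/Y - 6 = -6 + 1/Y)
(-967 + G(-580)) + n(67, q) = (-967 + (-6 + 1/(-580))) + (67 - 504/5) = (-967 + (-6 - 1/580)) - 169/5 = (-967 - 3481/580) - 169/5 = -564341/580 - 169/5 = -116789/116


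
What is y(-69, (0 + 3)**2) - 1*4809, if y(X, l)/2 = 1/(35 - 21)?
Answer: -33662/7 ≈ -4808.9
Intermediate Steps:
y(X, l) = 1/7 (y(X, l) = 2/(35 - 21) = 2/14 = 2*(1/14) = 1/7)
y(-69, (0 + 3)**2) - 1*4809 = 1/7 - 1*4809 = 1/7 - 4809 = -33662/7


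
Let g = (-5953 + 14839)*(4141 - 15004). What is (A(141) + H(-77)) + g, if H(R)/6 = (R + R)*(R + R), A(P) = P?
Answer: -96386181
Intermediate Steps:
g = -96528618 (g = 8886*(-10863) = -96528618)
H(R) = 24*R**2 (H(R) = 6*((R + R)*(R + R)) = 6*((2*R)*(2*R)) = 6*(4*R**2) = 24*R**2)
(A(141) + H(-77)) + g = (141 + 24*(-77)**2) - 96528618 = (141 + 24*5929) - 96528618 = (141 + 142296) - 96528618 = 142437 - 96528618 = -96386181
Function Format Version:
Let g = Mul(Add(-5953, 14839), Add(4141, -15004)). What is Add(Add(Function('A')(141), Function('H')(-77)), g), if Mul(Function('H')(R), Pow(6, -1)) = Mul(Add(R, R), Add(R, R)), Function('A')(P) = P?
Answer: -96386181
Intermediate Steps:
g = -96528618 (g = Mul(8886, -10863) = -96528618)
Function('H')(R) = Mul(24, Pow(R, 2)) (Function('H')(R) = Mul(6, Mul(Add(R, R), Add(R, R))) = Mul(6, Mul(Mul(2, R), Mul(2, R))) = Mul(6, Mul(4, Pow(R, 2))) = Mul(24, Pow(R, 2)))
Add(Add(Function('A')(141), Function('H')(-77)), g) = Add(Add(141, Mul(24, Pow(-77, 2))), -96528618) = Add(Add(141, Mul(24, 5929)), -96528618) = Add(Add(141, 142296), -96528618) = Add(142437, -96528618) = -96386181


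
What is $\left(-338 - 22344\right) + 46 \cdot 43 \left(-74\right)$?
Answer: $-169054$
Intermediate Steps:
$\left(-338 - 22344\right) + 46 \cdot 43 \left(-74\right) = \left(-338 - 22344\right) + 1978 \left(-74\right) = -22682 - 146372 = -169054$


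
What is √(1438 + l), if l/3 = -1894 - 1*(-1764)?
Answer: 2*√262 ≈ 32.373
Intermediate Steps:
l = -390 (l = 3*(-1894 - 1*(-1764)) = 3*(-1894 + 1764) = 3*(-130) = -390)
√(1438 + l) = √(1438 - 390) = √1048 = 2*√262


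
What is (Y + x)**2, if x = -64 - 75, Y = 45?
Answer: 8836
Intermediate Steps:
x = -139
(Y + x)**2 = (45 - 139)**2 = (-94)**2 = 8836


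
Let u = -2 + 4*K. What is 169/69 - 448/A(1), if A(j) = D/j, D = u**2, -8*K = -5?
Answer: -123479/69 ≈ -1789.6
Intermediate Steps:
K = 5/8 (K = -1/8*(-5) = 5/8 ≈ 0.62500)
u = 1/2 (u = -2 + 4*(5/8) = -2 + 5/2 = 1/2 ≈ 0.50000)
D = 1/4 (D = (1/2)**2 = 1/4 ≈ 0.25000)
A(j) = 1/(4*j)
169/69 - 448/A(1) = 169/69 - 448/((1/4)/1) = 169*(1/69) - 448/((1/4)*1) = 169/69 - 448/1/4 = 169/69 - 448*4 = 169/69 - 1792 = -123479/69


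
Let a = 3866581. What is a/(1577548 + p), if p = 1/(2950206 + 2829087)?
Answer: 22346104507233/9117112113565 ≈ 2.4510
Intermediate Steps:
p = 1/5779293 ≈ 1.7303e-7
a/(1577548 + p) = 3866581/(1577548 + 1/5779293) = 3866581/(9117112113565/5779293) = 3866581*(5779293/9117112113565) = 22346104507233/9117112113565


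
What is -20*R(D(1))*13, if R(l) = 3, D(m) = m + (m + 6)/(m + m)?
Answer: -780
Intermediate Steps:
D(m) = m + (6 + m)/(2*m) (D(m) = m + (6 + m)/((2*m)) = m + (6 + m)*(1/(2*m)) = m + (6 + m)/(2*m))
-20*R(D(1))*13 = -20*3*13 = -60*13 = -780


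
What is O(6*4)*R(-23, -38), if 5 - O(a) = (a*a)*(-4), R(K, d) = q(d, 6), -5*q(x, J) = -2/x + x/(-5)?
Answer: -1678643/475 ≈ -3534.0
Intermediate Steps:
q(x, J) = x/25 + 2/(5*x) (q(x, J) = -(-2/x + x/(-5))/5 = -(-2/x + x*(-1/5))/5 = -(-2/x - x/5)/5 = x/25 + 2/(5*x))
R(K, d) = (10 + d**2)/(25*d)
O(a) = 5 + 4*a**2 (O(a) = 5 - a*a*(-4) = 5 - a**2*(-4) = 5 - (-4)*a**2 = 5 + 4*a**2)
O(6*4)*R(-23, -38) = (5 + 4*(6*4)**2)*((1/25)*(10 + (-38)**2)/(-38)) = (5 + 4*24**2)*((1/25)*(-1/38)*(10 + 1444)) = (5 + 4*576)*((1/25)*(-1/38)*1454) = (5 + 2304)*(-727/475) = 2309*(-727/475) = -1678643/475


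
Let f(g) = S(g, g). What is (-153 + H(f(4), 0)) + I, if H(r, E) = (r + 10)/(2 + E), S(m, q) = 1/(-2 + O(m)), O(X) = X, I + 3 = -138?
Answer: -1155/4 ≈ -288.75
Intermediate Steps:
I = -141 (I = -3 - 138 = -141)
S(m, q) = 1/(-2 + m)
f(g) = 1/(-2 + g)
H(r, E) = (10 + r)/(2 + E)
(-153 + H(f(4), 0)) + I = (-153 + (10 + 1/(-2 + 4))/(2 + 0)) - 141 = (-153 + (10 + 1/2)/2) - 141 = (-153 + (10 + ½)/2) - 141 = (-153 + (½)*(21/2)) - 141 = (-153 + 21/4) - 141 = -591/4 - 141 = -1155/4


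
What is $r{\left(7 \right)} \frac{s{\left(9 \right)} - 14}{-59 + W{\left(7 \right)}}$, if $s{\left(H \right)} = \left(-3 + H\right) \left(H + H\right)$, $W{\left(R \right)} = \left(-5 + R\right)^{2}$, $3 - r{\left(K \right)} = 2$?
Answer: $- \frac{94}{55} \approx -1.7091$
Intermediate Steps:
$r{\left(K \right)} = 1$ ($r{\left(K \right)} = 3 - 2 = 1$)
$s{\left(H \right)} = 2 H \left(-3 + H\right)$ ($s{\left(H \right)} = \left(-3 + H\right) 2 H = 2 H \left(-3 + H\right)$)
$r{\left(7 \right)} \frac{s{\left(9 \right)} - 14}{-59 + W{\left(7 \right)}} = 1 \frac{2 \cdot 9 \left(-3 + 9\right) - 14}{-59 + \left(-5 + 7\right)^{2}} = 1 \frac{2 \cdot 9 \cdot 6 - 14}{-59 + 2^{2}} = 1 \frac{108 - 14}{-59 + 4} = 1 \frac{94}{-55} = 1 \cdot 94 \left(- \frac{1}{55}\right) = 1 \left(- \frac{94}{55}\right) = - \frac{94}{55}$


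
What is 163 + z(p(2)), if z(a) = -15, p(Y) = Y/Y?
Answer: 148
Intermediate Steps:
p(Y) = 1
163 + z(p(2)) = 163 - 15 = 148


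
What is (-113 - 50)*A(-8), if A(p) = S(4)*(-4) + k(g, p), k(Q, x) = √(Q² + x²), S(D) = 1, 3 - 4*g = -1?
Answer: 652 - 163*√65 ≈ -662.15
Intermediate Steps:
g = 1 (g = ¾ - ¼*(-1) = ¾ + ¼ = 1)
A(p) = -4 + √(1 + p²) (A(p) = 1*(-4) + √(1² + p²) = -4 + √(1 + p²))
(-113 - 50)*A(-8) = (-113 - 50)*(-4 + √(1 + (-8)²)) = -163*(-4 + √(1 + 64)) = -163*(-4 + √65) = 652 - 163*√65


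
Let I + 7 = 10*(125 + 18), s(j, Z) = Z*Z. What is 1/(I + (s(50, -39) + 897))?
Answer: 1/3841 ≈ 0.00026035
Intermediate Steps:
s(j, Z) = Z²
I = 1423 (I = -7 + 10*(125 + 18) = -7 + 10*143 = -7 + 1430 = 1423)
1/(I + (s(50, -39) + 897)) = 1/(1423 + ((-39)² + 897)) = 1/(1423 + (1521 + 897)) = 1/(1423 + 2418) = 1/3841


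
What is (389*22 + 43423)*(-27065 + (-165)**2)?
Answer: 8316960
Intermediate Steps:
(389*22 + 43423)*(-27065 + (-165)**2) = (8558 + 43423)*(-27065 + 27225) = 51981*160 = 8316960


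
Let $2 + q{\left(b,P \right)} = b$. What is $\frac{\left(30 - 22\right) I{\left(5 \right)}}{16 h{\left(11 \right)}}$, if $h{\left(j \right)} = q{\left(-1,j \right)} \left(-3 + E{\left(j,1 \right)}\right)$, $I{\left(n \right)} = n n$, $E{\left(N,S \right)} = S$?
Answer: $\frac{25}{12} \approx 2.0833$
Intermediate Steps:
$I{\left(n \right)} = n^{2}$
$q{\left(b,P \right)} = -2 + b$
$h{\left(j \right)} = 6$ ($h{\left(j \right)} = \left(-2 - 1\right) \left(-3 + 1\right) = \left(-3\right) \left(-2\right) = 6$)
$\frac{\left(30 - 22\right) I{\left(5 \right)}}{16 h{\left(11 \right)}} = \frac{\left(30 - 22\right) 5^{2}}{16 \cdot 6} = \frac{8 \cdot 25}{96} = 200 \cdot \frac{1}{96} = \frac{25}{12}$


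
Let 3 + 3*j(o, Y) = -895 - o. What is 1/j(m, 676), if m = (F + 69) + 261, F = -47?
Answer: -3/1181 ≈ -0.0025402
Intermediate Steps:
m = 283 (m = (-47 + 69) + 261 = 22 + 261 = 283)
j(o, Y) = -898/3 - o/3 (j(o, Y) = -1 + (-895 - o)/3 = -1 + (-895/3 - o/3) = -898/3 - o/3)
1/j(m, 676) = 1/(-898/3 - 1/3*283) = 1/(-898/3 - 283/3) = 1/(-1181/3) = -3/1181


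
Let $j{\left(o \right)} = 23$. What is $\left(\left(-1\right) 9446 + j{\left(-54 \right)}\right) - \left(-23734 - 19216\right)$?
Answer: $33527$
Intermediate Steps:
$\left(\left(-1\right) 9446 + j{\left(-54 \right)}\right) - \left(-23734 - 19216\right) = \left(\left(-1\right) 9446 + 23\right) - \left(-23734 - 19216\right) = \left(-9446 + 23\right) - -42950 = -9423 + 42950 = 33527$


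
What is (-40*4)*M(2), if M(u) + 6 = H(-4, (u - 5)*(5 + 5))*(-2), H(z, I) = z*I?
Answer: 39360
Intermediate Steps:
H(z, I) = I*z
M(u) = -406 + 80*u (M(u) = -6 + (((u - 5)*(5 + 5))*(-4))*(-2) = -6 + (((-5 + u)*10)*(-4))*(-2) = -6 + ((-50 + 10*u)*(-4))*(-2) = -6 + (200 - 40*u)*(-2) = -6 + (-400 + 80*u) = -406 + 80*u)
(-40*4)*M(2) = (-40*4)*(-406 + 80*2) = (-10*16)*(-406 + 160) = -160*(-246) = 39360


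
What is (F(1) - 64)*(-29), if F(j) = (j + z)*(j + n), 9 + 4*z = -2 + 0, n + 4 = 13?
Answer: 4727/2 ≈ 2363.5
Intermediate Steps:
n = 9 (n = -4 + 13 = 9)
z = -11/4 (z = -9/4 + (-2 + 0)/4 = -9/4 + (¼)*(-2) = -9/4 - ½ = -11/4 ≈ -2.7500)
F(j) = (9 + j)*(-11/4 + j) (F(j) = (j - 11/4)*(j + 9) = (-11/4 + j)*(9 + j) = (9 + j)*(-11/4 + j))
(F(1) - 64)*(-29) = ((-99/4 + 1² + (25/4)*1) - 64)*(-29) = ((-99/4 + 1 + 25/4) - 64)*(-29) = (-35/2 - 64)*(-29) = -163/2*(-29) = 4727/2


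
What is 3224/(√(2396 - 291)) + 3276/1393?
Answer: 468/199 + 3224*√2105/2105 ≈ 72.622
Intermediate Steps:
3224/(√(2396 - 291)) + 3276/1393 = 3224/(√2105) + 3276*(1/1393) = 3224*(√2105/2105) + 468/199 = 3224*√2105/2105 + 468/199 = 468/199 + 3224*√2105/2105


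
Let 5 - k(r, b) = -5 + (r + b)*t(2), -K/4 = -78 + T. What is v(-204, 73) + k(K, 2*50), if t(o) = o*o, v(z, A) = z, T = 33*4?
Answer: 270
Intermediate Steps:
T = 132
K = -216 (K = -4*(-78 + 132) = -4*54 = -216)
t(o) = o²
k(r, b) = 10 - 4*b - 4*r (k(r, b) = 5 - (-5 + (r + b)*2²) = 5 - (-5 + (b + r)*4) = 5 - (-5 + (4*b + 4*r)) = 5 - (-5 + 4*b + 4*r) = 5 + (5 - 4*b - 4*r) = 10 - 4*b - 4*r)
v(-204, 73) + k(K, 2*50) = -204 + (10 - 8*50 - 4*(-216)) = -204 + (10 - 4*100 + 864) = -204 + (10 - 400 + 864) = -204 + 474 = 270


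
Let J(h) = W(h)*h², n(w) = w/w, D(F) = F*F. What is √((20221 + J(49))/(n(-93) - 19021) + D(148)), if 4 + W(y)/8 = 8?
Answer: √220059829265/3170 ≈ 147.98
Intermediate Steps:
D(F) = F²
W(y) = 32 (W(y) = -32 + 8*8 = -32 + 64 = 32)
n(w) = 1
J(h) = 32*h²
√((20221 + J(49))/(n(-93) - 19021) + D(148)) = √((20221 + 32*49²)/(1 - 19021) + 148²) = √((20221 + 32*2401)/(-19020) + 21904) = √((20221 + 76832)*(-1/19020) + 21904) = √(97053*(-1/19020) + 21904) = √(-32351/6340 + 21904) = √(138839009/6340) = √220059829265/3170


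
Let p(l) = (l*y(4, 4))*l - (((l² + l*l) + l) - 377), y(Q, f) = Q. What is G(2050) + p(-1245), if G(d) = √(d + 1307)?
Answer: 3101672 + 3*√373 ≈ 3.1017e+6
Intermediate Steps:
G(d) = √(1307 + d)
p(l) = 377 - l + 2*l² (p(l) = (l*4)*l - (((l² + l*l) + l) - 377) = (4*l)*l - (((l² + l²) + l) - 377) = 4*l² - ((2*l² + l) - 377) = 4*l² - ((l + 2*l²) - 377) = 4*l² - (-377 + l + 2*l²) = 4*l² + (377 - l - 2*l²) = 377 - l + 2*l²)
G(2050) + p(-1245) = √(1307 + 2050) + (377 - 1*(-1245) + 2*(-1245)²) = √3357 + (377 + 1245 + 2*1550025) = 3*√373 + (377 + 1245 + 3100050) = 3*√373 + 3101672 = 3101672 + 3*√373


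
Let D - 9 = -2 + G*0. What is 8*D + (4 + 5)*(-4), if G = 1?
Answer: 20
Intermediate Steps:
D = 7 (D = 9 + (-2 + 1*0) = 9 + (-2 + 0) = 9 - 2 = 7)
8*D + (4 + 5)*(-4) = 8*7 + (4 + 5)*(-4) = 56 + 9*(-4) = 56 - 36 = 20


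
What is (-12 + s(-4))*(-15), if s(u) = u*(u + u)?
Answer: -300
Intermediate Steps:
s(u) = 2*u² (s(u) = u*(2*u) = 2*u²)
(-12 + s(-4))*(-15) = (-12 + 2*(-4)²)*(-15) = (-12 + 2*16)*(-15) = (-12 + 32)*(-15) = 20*(-15) = -300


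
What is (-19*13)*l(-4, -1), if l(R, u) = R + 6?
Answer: -494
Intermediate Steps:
l(R, u) = 6 + R
(-19*13)*l(-4, -1) = (-19*13)*(6 - 4) = -247*2 = -494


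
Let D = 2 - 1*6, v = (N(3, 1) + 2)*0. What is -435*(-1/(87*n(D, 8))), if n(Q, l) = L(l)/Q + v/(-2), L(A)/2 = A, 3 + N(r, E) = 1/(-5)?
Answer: -5/4 ≈ -1.2500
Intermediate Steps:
N(r, E) = -16/5 (N(r, E) = -3 + 1/(-5) = -3 - ⅕ = -16/5)
v = 0 (v = (-16/5 + 2)*0 = -6/5*0 = 0)
D = -4 (D = 2 - 6 = -4)
L(A) = 2*A
n(Q, l) = 2*l/Q (n(Q, l) = (2*l)/Q + 0/(-2) = 2*l/Q + 0*(-½) = 2*l/Q + 0 = 2*l/Q)
-435*(-1/(87*n(D, 8))) = -435/((2*8/(-4))*(-87)) = -435/((2*8*(-¼))*(-87)) = -435/((-4*(-87))) = -435/348 = -435*1/348 = -5/4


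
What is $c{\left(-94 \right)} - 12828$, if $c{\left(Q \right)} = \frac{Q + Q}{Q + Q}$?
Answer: $-12827$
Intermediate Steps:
$c{\left(Q \right)} = 1$ ($c{\left(Q \right)} = \frac{2 Q}{2 Q} = 2 Q \frac{1}{2 Q} = 1$)
$c{\left(-94 \right)} - 12828 = 1 - 12828 = -12827$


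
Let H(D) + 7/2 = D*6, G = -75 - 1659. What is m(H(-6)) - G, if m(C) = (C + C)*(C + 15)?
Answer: 7339/2 ≈ 3669.5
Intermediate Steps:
G = -1734
H(D) = -7/2 + 6*D (H(D) = -7/2 + D*6 = -7/2 + 6*D)
m(C) = 2*C*(15 + C) (m(C) = (2*C)*(15 + C) = 2*C*(15 + C))
m(H(-6)) - G = 2*(-7/2 + 6*(-6))*(15 + (-7/2 + 6*(-6))) - 1*(-1734) = 2*(-7/2 - 36)*(15 + (-7/2 - 36)) + 1734 = 2*(-79/2)*(15 - 79/2) + 1734 = 2*(-79/2)*(-49/2) + 1734 = 3871/2 + 1734 = 7339/2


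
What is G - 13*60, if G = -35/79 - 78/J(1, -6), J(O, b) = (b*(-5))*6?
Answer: -1850677/2370 ≈ -780.88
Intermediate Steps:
J(O, b) = -30*b (J(O, b) = -5*b*6 = -30*b)
G = -2077/2370 (G = -35/79 - 78/((-30*(-6))) = -35*1/79 - 78/180 = -35/79 - 78*1/180 = -35/79 - 13/30 = -2077/2370 ≈ -0.87637)
G - 13*60 = -2077/2370 - 13*60 = -2077/2370 - 780 = -1850677/2370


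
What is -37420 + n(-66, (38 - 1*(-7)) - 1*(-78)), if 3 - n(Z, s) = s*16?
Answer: -39385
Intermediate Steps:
n(Z, s) = 3 - 16*s (n(Z, s) = 3 - s*16 = 3 - 16*s)
-37420 + n(-66, (38 - 1*(-7)) - 1*(-78)) = -37420 + (3 - 16*((38 - 1*(-7)) - 1*(-78))) = -37420 + (3 - 16*((38 + 7) + 78)) = -37420 + (3 - 16*(45 + 78)) = -37420 + (3 - 16*123) = -37420 + (3 - 1968) = -37420 - 1965 = -39385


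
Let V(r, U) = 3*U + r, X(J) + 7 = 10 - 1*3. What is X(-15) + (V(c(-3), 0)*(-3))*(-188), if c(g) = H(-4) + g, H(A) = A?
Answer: -3948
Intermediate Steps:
X(J) = 0 (X(J) = -7 + (10 - 1*3) = -7 + (10 - 3) = -7 + 7 = 0)
c(g) = -4 + g
V(r, U) = r + 3*U
X(-15) + (V(c(-3), 0)*(-3))*(-188) = 0 + (((-4 - 3) + 3*0)*(-3))*(-188) = 0 + ((-7 + 0)*(-3))*(-188) = 0 - 7*(-3)*(-188) = 0 + 21*(-188) = 0 - 3948 = -3948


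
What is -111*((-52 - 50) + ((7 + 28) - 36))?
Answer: 11433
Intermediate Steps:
-111*((-52 - 50) + ((7 + 28) - 36)) = -111*(-102 + (35 - 36)) = -111*(-102 - 1) = -111*(-103) = 11433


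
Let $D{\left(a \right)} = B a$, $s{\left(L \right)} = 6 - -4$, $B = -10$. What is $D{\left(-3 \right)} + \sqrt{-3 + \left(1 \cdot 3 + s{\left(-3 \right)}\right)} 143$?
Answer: $30 + 143 \sqrt{10} \approx 482.21$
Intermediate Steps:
$s{\left(L \right)} = 10$ ($s{\left(L \right)} = 6 + 4 = 10$)
$D{\left(a \right)} = - 10 a$
$D{\left(-3 \right)} + \sqrt{-3 + \left(1 \cdot 3 + s{\left(-3 \right)}\right)} 143 = \left(-10\right) \left(-3\right) + \sqrt{-3 + \left(1 \cdot 3 + 10\right)} 143 = 30 + \sqrt{-3 + \left(3 + 10\right)} 143 = 30 + \sqrt{-3 + 13} \cdot 143 = 30 + \sqrt{10} \cdot 143 = 30 + 143 \sqrt{10}$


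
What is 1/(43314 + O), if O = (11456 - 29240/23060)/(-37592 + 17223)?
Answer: 23485457/1017235877192 ≈ 2.3088e-5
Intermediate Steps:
O = -13207306/23485457 (O = (11456 - 29240*1/23060)/(-20369) = (11456 - 1462/1153)*(-1/20369) = (13207306/1153)*(-1/20369) = -13207306/23485457 ≈ -0.56236)
1/(43314 + O) = 1/(43314 - 13207306/23485457) = 1/(1017235877192/23485457) = 23485457/1017235877192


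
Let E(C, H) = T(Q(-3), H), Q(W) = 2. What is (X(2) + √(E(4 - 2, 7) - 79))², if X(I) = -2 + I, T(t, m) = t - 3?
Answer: -80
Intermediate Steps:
T(t, m) = -3 + t
E(C, H) = -1 (E(C, H) = -3 + 2 = -1)
(X(2) + √(E(4 - 2, 7) - 79))² = ((-2 + 2) + √(-1 - 79))² = (0 + √(-80))² = (0 + 4*I*√5)² = (4*I*√5)² = -80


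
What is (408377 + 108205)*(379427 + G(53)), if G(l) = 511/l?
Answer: 10388537374644/53 ≈ 1.9601e+11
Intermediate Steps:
(408377 + 108205)*(379427 + G(53)) = (408377 + 108205)*(379427 + 511/53) = 516582*(379427 + 511*(1/53)) = 516582*(379427 + 511/53) = 516582*(20110142/53) = 10388537374644/53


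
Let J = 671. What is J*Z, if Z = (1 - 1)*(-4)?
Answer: 0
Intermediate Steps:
Z = 0 (Z = 0*(-4) = 0)
J*Z = 671*0 = 0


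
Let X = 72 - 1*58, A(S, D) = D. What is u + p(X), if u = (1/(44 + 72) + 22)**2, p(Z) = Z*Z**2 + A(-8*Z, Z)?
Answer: 43629457/13456 ≈ 3242.4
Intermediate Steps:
X = 14 (X = 72 - 58 = 14)
p(Z) = Z + Z**3 (p(Z) = Z*Z**2 + Z = Z**3 + Z = Z + Z**3)
u = 6517809/13456 (u = (1/116 + 22)**2 = (2553/116)**2 = 6517809/13456 ≈ 484.38)
u + p(X) = 6517809/13456 + (14 + 14**3) = 6517809/13456 + (14 + 2744) = 6517809/13456 + 2758 = 43629457/13456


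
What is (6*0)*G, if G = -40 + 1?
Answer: 0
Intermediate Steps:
G = -39
(6*0)*G = (6*0)*(-39) = 0*(-39) = 0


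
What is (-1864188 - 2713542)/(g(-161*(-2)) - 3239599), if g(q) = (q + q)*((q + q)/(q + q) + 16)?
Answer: 1525910/1076217 ≈ 1.4178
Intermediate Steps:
g(q) = 34*q (g(q) = (2*q)*((2*q)/((2*q)) + 16) = (2*q)*((2*q)*(1/(2*q)) + 16) = (2*q)*(1 + 16) = (2*q)*17 = 34*q)
(-1864188 - 2713542)/(g(-161*(-2)) - 3239599) = (-1864188 - 2713542)/(34*(-161*(-2)) - 3239599) = -4577730/(34*322 - 3239599) = -4577730/(10948 - 3239599) = -4577730/(-3228651) = -4577730*(-1/3228651) = 1525910/1076217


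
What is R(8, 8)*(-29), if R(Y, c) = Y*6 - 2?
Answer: -1334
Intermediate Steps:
R(Y, c) = -2 + 6*Y (R(Y, c) = 6*Y - 2 = -2 + 6*Y)
R(8, 8)*(-29) = (-2 + 6*8)*(-29) = (-2 + 48)*(-29) = 46*(-29) = -1334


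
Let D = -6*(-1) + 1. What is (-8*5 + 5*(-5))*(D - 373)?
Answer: 23790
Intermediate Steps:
D = 7 (D = 6 + 1 = 7)
(-8*5 + 5*(-5))*(D - 373) = (-8*5 + 5*(-5))*(7 - 373) = (-40 - 25)*(-366) = -65*(-366) = 23790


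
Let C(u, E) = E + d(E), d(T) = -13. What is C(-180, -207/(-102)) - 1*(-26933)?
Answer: 915349/34 ≈ 26922.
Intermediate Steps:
C(u, E) = -13 + E (C(u, E) = E - 13 = -13 + E)
C(-180, -207/(-102)) - 1*(-26933) = (-13 - 207/(-102)) - 1*(-26933) = (-13 - 207*(-1/102)) + 26933 = (-13 + 69/34) + 26933 = -373/34 + 26933 = 915349/34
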